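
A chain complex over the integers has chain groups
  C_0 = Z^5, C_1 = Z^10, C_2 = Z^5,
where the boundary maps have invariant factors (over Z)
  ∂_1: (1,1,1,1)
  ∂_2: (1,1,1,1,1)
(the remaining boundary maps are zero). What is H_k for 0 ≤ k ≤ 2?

H_0: b_0 = 5 − 0 − 4 = 1; torsion from ∂_1 factors > 1: none. So H_0 = Z.
H_1: b_1 = 10 − 4 − 5 = 1; torsion from ∂_2 factors > 1: none. So H_1 = Z.
H_2: b_2 = 5 − 5 − 0 = 0; torsion from ∂_3 factors > 1: none. So H_2 = 0.

H_0 = Z,  H_1 = Z,  H_2 = 0.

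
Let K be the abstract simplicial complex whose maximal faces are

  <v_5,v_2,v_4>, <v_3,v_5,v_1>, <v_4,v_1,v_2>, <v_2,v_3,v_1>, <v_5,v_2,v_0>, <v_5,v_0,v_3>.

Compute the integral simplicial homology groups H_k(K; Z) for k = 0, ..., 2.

H_0 = Z,  H_1 = Z,  H_2 = 0.

Take the total order v_0 < v_1 < v_2 < v_3 < v_4 < v_5 on the vertex set. Then K (dimension 2) consists of the simplices:

  0-simplices (6): [v_0], [v_1], [v_2], [v_3], [v_4], [v_5]
  1-simplices (12): [v_0,v_2], [v_0,v_3], [v_0,v_5], [v_1,v_2], [v_1,v_3], [v_1,v_4], [v_1,v_5], [v_2,v_3], [v_2,v_4], [v_2,v_5], [v_3,v_5], [v_4,v_5]
  2-simplices (6): [v_0,v_2,v_5], [v_0,v_3,v_5], [v_1,v_2,v_3], [v_1,v_2,v_4], [v_1,v_3,v_5], [v_2,v_4,v_5]

Hence C_0 ≅ Z^6, C_1 ≅ Z^12, C_2 ≅ Z^6.

∂_1: C_1 → C_0 maps an edge to its endpoints' difference, ∂[p,q] = q − p. For instance
  ∂[v_1,v_4] = [v_4] − [v_1].
As a 6×12 matrix over Z this has rank 5, with invariant factors (1,1,1,1,1).

The boundary map ∂_2: C_2 → C_1 sends each 2-simplex [p,q,r] to [q,r] − [p,r] + [p,q]. For instance
  ∂[v_1,v_3,v_5] = [v_3,v_5] − [v_1,v_5] + [v_1,v_3],
  ∂[v_1,v_2,v_4] = [v_2,v_4] − [v_1,v_4] + [v_1,v_2].
The 12×6 boundary matrix has rank 6 and Smith normal form diag(1,1,1,1,1,1).

From H_k ≅ ker(∂_k) / im(∂_{k+1}) we obtain:

  H_0: rank C_0 − rank ∂_1 = 6 − 5 = 1, and the invariant factors of ∂_1 are all 1, so H_0 ≅ Z.
  H_1: rank ker ∂_1 − rank ∂_2 = (12 − 5) − 6 = 1, and the invariant factors of ∂_2 are all 1, so H_1 ≅ Z.
  H_2: rank ker ∂_2 − rank ∂_3 = (6 − 6) − 0 = 0, and there is no ∂_3, so H_2 ≅ 0.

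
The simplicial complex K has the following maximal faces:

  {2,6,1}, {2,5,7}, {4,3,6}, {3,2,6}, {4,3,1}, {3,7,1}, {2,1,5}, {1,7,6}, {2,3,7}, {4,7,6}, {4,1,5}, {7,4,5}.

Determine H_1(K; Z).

Fix the vertex order 1 < 2 < 3 < 4 < 5 < 6 < 7 and write every simplex with vertices in increasing order. Then dim K = 2 and the simplices of K are:

  0-simplices (7): [1], [2], [3], [4], [5], [6], [7]
  1-simplices (18): [1,2], [1,3], [1,4], [1,5], [1,6], [1,7], [2,3], [2,5], [2,6], [2,7], [3,4], [3,6], [3,7], [4,5], [4,6], [4,7], [5,7], [6,7]
  2-simplices (12): [1,2,5], [1,2,6], [1,3,4], [1,3,7], [1,4,5], [1,6,7], [2,3,6], [2,3,7], [2,5,7], [3,4,6], [4,5,7], [4,6,7]

so the chain groups are C_0 ≅ Z^7, C_1 ≅ Z^18, C_2 ≅ Z^12.

The boundary map ∂_1: C_1 → C_0 maps an edge to its endpoints' difference, ∂[p,q] = q − p.
The resulting 7×18 matrix has rank 6, and its Smith normal form has invariant factors (1,1,1,1,1,1).

Boundary ∂_2: C_2 → C_1 sends each 2-simplex [p,q,r] to [q,r] − [p,r] + [p,q]. For instance
  ∂[2,3,6] = [3,6] − [2,6] + [2,3],
  ∂[4,6,7] = [6,7] − [4,7] + [4,6].
The 18×12 boundary matrix has rank 12 and Smith normal form diag(1,1,1,1,1,1,1,1,1,1,1,2).

From H_k ≅ ker(∂_k) / im(∂_{k+1}) we obtain:

  H_1: rank ker ∂_1 − rank ∂_2 = (18 − 6) − 12 = 0, and ∂_2 has invariant factor 2 > 1, so H_1 = Z_2.

H_1 ≅ Z_2.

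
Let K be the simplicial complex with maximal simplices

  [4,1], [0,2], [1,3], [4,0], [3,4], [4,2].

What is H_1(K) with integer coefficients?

H_1 = Z^2.

Take the total order 0 < 1 < 2 < 3 < 4 on the vertex set. Then K (dimension 1) consists of the simplices:

  0-simplices (5): [0], [1], [2], [3], [4]
  1-simplices (6): [0,2], [0,4], [1,3], [1,4], [2,4], [3,4]

so the chain groups are C_0 ≅ Z^5, C_1 ≅ Z^6.

Boundary ∂_1: C_1 → C_0 is given by ∂[p,q] = [q] − [p].
The resulting 5×6 matrix has rank 4, and its Smith normal form has invariant factors (1,1,1,1).

Reading off H_k = ker ∂_k / im ∂_{k+1}:

  H_1: rank ker ∂_1 − rank ∂_2 = (6 − 4) − 0 = 2, and there is no ∂_2, so H_1 = Z^2.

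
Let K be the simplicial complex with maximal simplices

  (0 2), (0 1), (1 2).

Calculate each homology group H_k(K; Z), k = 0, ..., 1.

H_0 = Z,  H_1 = Z.

Order the vertices as 0 < 1 < 2. Listing each simplex with vertices in this order, K has dimension 1 with simplices:

  0-simplices (3): [0], [1], [2]
  1-simplices (3): [0,1], [0,2], [1,2]

Hence C_0 ≅ Z^3, C_1 ≅ Z^3.

The boundary map ∂_1: C_1 → C_0 is given by ∂[p,q] = [q] − [p]. For instance
  ∂[0,2] = [2] − [0].
The resulting 3×3 matrix has rank 2, and its Smith normal form has invariant factors (1,1).

Reading off H_k = ker ∂_k / im ∂_{k+1}:

  H_0: rank C_0 − rank ∂_1 = 3 − 2 = 1, and the invariant factors of ∂_1 are all 1, so H_0 = Z.
  H_1: rank ker ∂_1 − rank ∂_2 = (3 − 2) − 0 = 1, and there is no ∂_2, so H_1 = Z.

As a check, the Euler characteristic is 3 − 3 = 0, which agrees with 1 − 1 = 0.
(K is a triangulation of the circle S^1.)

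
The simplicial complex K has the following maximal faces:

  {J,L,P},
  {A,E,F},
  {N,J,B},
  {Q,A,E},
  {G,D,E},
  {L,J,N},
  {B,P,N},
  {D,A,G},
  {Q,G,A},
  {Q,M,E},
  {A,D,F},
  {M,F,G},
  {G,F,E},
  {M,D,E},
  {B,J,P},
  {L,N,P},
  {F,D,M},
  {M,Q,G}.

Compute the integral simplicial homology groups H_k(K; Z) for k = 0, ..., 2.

Fix the vertex order A < B < D < E < F < G < J < L < M < N < P < Q and write every simplex with vertices in increasing order. Then dim K = 2 and the simplices of K are:

  0-simplices (12): A, B, D, E, F, G, J, L, M, N, P, Q
  1-simplices (27): AD, AE, AF, AG, AQ, BJ, BN, BP, DE, DF, DG, DM, EF, EG, EM, EQ, FG, FM, GM, GQ, JL, JN, JP, LN, LP, MQ, NP
  2-simplices (18): ADF, ADG, AEF, AEQ, AGQ, BJN, BJP, BNP, DEG, DEM, DFM, EFG, EMQ, FGM, GMQ, JLN, JLP, LNP

so the chain groups are C_0 ≅ Z^12, C_1 ≅ Z^27, C_2 ≅ Z^18.

Boundary ∂_1: C_1 → C_0 sends each edge [p,q] (with p < q) to q − p.
The resulting 12×27 matrix has rank 10, and its Smith normal form has invariant factors (1,1,1,1,1,1,1,1,1,1).

The boundary map ∂_2: C_2 → C_1 sends each 2-simplex [p,q,r] to [q,r] − [p,r] + [p,q]. For instance
  ∂EFG = FG − EG + EF,
  ∂JLP = LP − JP + JL.
As a 27×18 matrix over Z this has rank 17, with invariant factors (1,1,1,1,1,1,1,1,1,1,1,1,1,1,1,1,2).

Now H_k = ker ∂_k / im ∂_{k+1}, so:

  H_0: rank C_0 − rank ∂_1 = 12 − 10 = 2, and the invariant factors of ∂_1 are all 1, so H_0 ≅ Z^2.
  H_1: rank ker ∂_1 − rank ∂_2 = (27 − 10) − 17 = 0, and ∂_2 has invariant factor 2 > 1, so H_1 ≅ Z/2.
  H_2: rank ker ∂_2 − rank ∂_3 = (18 − 17) − 0 = 1, and there is no ∂_3, so H_2 ≅ Z.

(K is a triangulation of the disjoint union of the 2-sphere S^2 and the real projective plane RP^2.)

H_0 ≅ Z^2,  H_1 ≅ Z/2,  H_2 ≅ Z.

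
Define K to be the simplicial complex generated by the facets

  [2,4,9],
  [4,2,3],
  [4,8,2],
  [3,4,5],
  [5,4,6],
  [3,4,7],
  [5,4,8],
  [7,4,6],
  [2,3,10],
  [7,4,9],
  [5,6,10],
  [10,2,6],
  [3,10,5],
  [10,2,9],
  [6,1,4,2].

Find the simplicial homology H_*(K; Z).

Take the total order 1 < 2 < 3 < 4 < 5 < 6 < 7 < 8 < 9 < 10 on the vertex set. Then K (dimension 3) consists of the simplices:

  0-simplices (10): [1], [2], [3], [4], [5], [6], [7], [8], [9], [10]
  1-simplices (25): (25 of them)
  2-simplices (18): (18 of them)
  3-simplices (1): [1,2,4,6]

giving chain groups C_0 ≅ Z^10, C_1 ≅ Z^25, C_2 ≅ Z^18, C_3 ≅ Z^1.

Boundary ∂_1: C_1 → C_0 sends each edge [p,q] (with p < q) to q − p. For instance
  ∂[2,6] = [6] − [2].
As a 10×25 matrix over Z this has rank 9, with invariant factors (1,1,1,1,1,1,1,1,1).

Boundary ∂_2: C_2 → C_1 maps a triangle to the signed sum of its edges. For instance
  ∂[2,3,4] = [3,4] − [2,4] + [2,3],
  ∂[3,4,5] = [4,5] − [3,5] + [3,4].
This gives a 25×18 integer matrix of rank 16; reducing to Smith normal form yields diagonal entries (1,1,1,1,1,1,1,1,1,1,1,1,1,1,1,1).

The boundary map ∂_3: C_3 → C_2 sends each 3-simplex σ to the alternating sum Σ_i (−1)^i (σ with its i-th vertex removed). For instance
  ∂[1,2,4,6] = [2,4,6] − [1,4,6] + [1,2,6] − [1,2,4].
As a 18×1 matrix over Z this has rank 1, with invariant factors (1).

Now H_k = ker ∂_k / im ∂_{k+1}, so:

  H_0: rank C_0 − rank ∂_1 = 10 − 9 = 1, and the invariant factors of ∂_1 are all 1, so H_0 = Z.
  H_1: rank ker ∂_1 − rank ∂_2 = (25 − 9) − 16 = 0, and the invariant factors of ∂_2 are all 1, so H_1 = 0.
  H_2: rank ker ∂_2 − rank ∂_3 = (18 − 16) − 1 = 1, and the invariant factors of ∂_3 are all 1, so H_2 = Z.
  H_3: rank ker ∂_3 − rank ∂_4 = (1 − 1) − 0 = 0, and there is no ∂_4, so H_3 = 0.

H_0 = Z,  H_1 = 0,  H_2 = Z,  H_3 = 0.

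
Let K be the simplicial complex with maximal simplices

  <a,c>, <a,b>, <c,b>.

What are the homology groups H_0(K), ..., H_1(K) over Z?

H_0 ≅ Z,  H_1 ≅ Z.

Order the vertices as a < b < c. Listing each simplex with vertices in this order, K has dimension 1 with simplices:

  0-simplices (3): a, b, c
  1-simplices (3): ab, ac, bc

giving chain groups C_0 ≅ Z^3, C_1 ≅ Z^3.

∂_1: C_1 → C_0 sends each edge [p,q] (with p < q) to q − p. For instance
  ∂bc = c − b.
This gives a 3×3 integer matrix of rank 2; reducing to Smith normal form yields diagonal entries (1,1).

From H_k ≅ ker(∂_k) / im(∂_{k+1}) we obtain:

  H_0: rank C_0 − rank ∂_1 = 3 − 2 = 1, and the invariant factors of ∂_1 are all 1, so H_0 = Z.
  H_1: rank ker ∂_1 − rank ∂_2 = (3 − 2) − 0 = 1, and there is no ∂_2, so H_1 = Z.

(K is a triangulation of the circle S^1.)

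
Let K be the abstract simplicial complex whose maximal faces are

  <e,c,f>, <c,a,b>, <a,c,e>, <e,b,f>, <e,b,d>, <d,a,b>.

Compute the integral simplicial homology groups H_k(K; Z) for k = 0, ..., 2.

Order the vertices as a < b < c < d < e < f. Listing each simplex with vertices in this order, K has dimension 2 with simplices:

  0-simplices (6): a, b, c, d, e, f
  1-simplices (12): ab, ac, ad, ae, bc, bd, be, bf, ce, cf, de, ef
  2-simplices (6): abc, abd, ace, bde, bef, cef

giving chain groups C_0 ≅ Z^6, C_1 ≅ Z^12, C_2 ≅ Z^6.

Boundary ∂_1: C_1 → C_0 sends each edge [p,q] (with p < q) to q − p.
The 6×12 boundary matrix has rank 5 and Smith normal form diag(1,1,1,1,1).

∂_2: C_2 → C_1 maps a triangle to the signed sum of its edges. For instance
  ∂cef = ef − cf + ce,
  ∂abd = bd − ad + ab.
The 12×6 boundary matrix has rank 6 and Smith normal form diag(1,1,1,1,1,1).

From H_k ≅ ker(∂_k) / im(∂_{k+1}) we obtain:

  H_0: rank C_0 − rank ∂_1 = 6 − 5 = 1, and the invariant factors of ∂_1 are all 1, so H_0 = Z.
  H_1: rank ker ∂_1 − rank ∂_2 = (12 − 5) − 6 = 1, and the invariant factors of ∂_2 are all 1, so H_1 = Z.
  H_2: rank ker ∂_2 − rank ∂_3 = (6 − 6) − 0 = 0, and there is no ∂_3, so H_2 = 0.

As a check, the Euler characteristic is 6 − 12 + 6 = 0, which agrees with 1 − 1 + 0 = 0.

H_0 ≅ Z,  H_1 ≅ Z,  H_2 = 0.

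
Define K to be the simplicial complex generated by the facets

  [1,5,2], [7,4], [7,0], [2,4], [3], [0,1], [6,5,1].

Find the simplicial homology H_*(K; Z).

H_0 ≅ Z^2,  H_1 ≅ Z,  H_2 = 0.

Take the total order 0 < 1 < 2 < 3 < 4 < 5 < 6 < 7 on the vertex set. Then K (dimension 2) consists of the simplices:

  0-simplices (8): [0], [1], [2], [3], [4], [5], [6], [7]
  1-simplices (9): [0,1], [0,7], [1,2], [1,5], [1,6], [2,4], [2,5], [4,7], [5,6]
  2-simplices (2): [1,2,5], [1,5,6]

Hence C_0 ≅ Z^8, C_1 ≅ Z^9, C_2 ≅ Z^2.

The boundary map ∂_1: C_1 → C_0 is given by ∂[p,q] = [q] − [p].
This gives a 8×9 integer matrix of rank 6; reducing to Smith normal form yields diagonal entries (1,1,1,1,1,1).

The boundary map ∂_2: C_2 → C_1 maps a triangle to the signed sum of its edges. For instance
  ∂[1,2,5] = [2,5] − [1,5] + [1,2],
  ∂[1,5,6] = [5,6] − [1,6] + [1,5].
As a 9×2 matrix over Z this has rank 2, with invariant factors (1,1).

Computing H_k = (kernel of ∂_k) / (image of ∂_{k+1}):

  H_0: rank C_0 − rank ∂_1 = 8 − 6 = 2, and the invariant factors of ∂_1 are all 1, so H_0 = Z^2.
  H_1: rank ker ∂_1 − rank ∂_2 = (9 − 6) − 2 = 1, and the invariant factors of ∂_2 are all 1, so H_1 = Z.
  H_2: rank ker ∂_2 − rank ∂_3 = (2 − 2) − 0 = 0, and there is no ∂_3, so H_2 = 0.

As a check, the Euler characteristic is 8 − 9 + 2 = 1, which agrees with 2 − 1 + 0 = 1.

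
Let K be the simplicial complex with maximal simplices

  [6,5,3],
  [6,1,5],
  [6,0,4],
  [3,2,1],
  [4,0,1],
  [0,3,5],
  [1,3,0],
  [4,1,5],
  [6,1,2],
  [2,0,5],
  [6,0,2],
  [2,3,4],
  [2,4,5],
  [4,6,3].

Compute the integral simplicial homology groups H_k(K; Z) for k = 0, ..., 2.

Order the vertices as 0 < 1 < 2 < 3 < 4 < 5 < 6. Listing each simplex with vertices in this order, K has dimension 2 with simplices:

  0-simplices (7): [0], [1], [2], [3], [4], [5], [6]
  1-simplices (21): [0,1], [0,2], [0,3], [0,4], [0,5], [0,6], [1,2], [1,3], [1,4], [1,5], [1,6], [2,3], [2,4], [2,5], [2,6], [3,4], [3,5], [3,6], [4,5], [4,6], [5,6]
  2-simplices (14): [0,1,3], [0,1,4], [0,2,5], [0,2,6], [0,3,5], [0,4,6], [1,2,3], [1,2,6], [1,4,5], [1,5,6], [2,3,4], [2,4,5], [3,4,6], [3,5,6]

Hence C_0 ≅ Z^7, C_1 ≅ Z^21, C_2 ≅ Z^14.

∂_1: C_1 → C_0 maps an edge to its endpoints' difference, ∂[p,q] = q − p. For instance
  ∂[2,4] = [4] − [2].
As a 7×21 matrix over Z this has rank 6, with invariant factors (1,1,1,1,1,1).

Boundary ∂_2: C_2 → C_1 acts by ∂[p,q,r] = [q,r] − [p,r] + [p,q]. For instance
  ∂[3,4,6] = [4,6] − [3,6] + [3,4],
  ∂[1,2,3] = [2,3] − [1,3] + [1,2].
The resulting 21×14 matrix has rank 13, and its Smith normal form has invariant factors (1,1,1,1,1,1,1,1,1,1,1,1,1).

From H_k ≅ ker(∂_k) / im(∂_{k+1}) we obtain:

  H_0: rank C_0 − rank ∂_1 = 7 − 6 = 1, and the invariant factors of ∂_1 are all 1, so H_0 = Z.
  H_1: rank ker ∂_1 − rank ∂_2 = (21 − 6) − 13 = 2, and the invariant factors of ∂_2 are all 1, so H_1 = Z^2.
  H_2: rank ker ∂_2 − rank ∂_3 = (14 − 13) − 0 = 1, and there is no ∂_3, so H_2 = Z.

H_0 = Z,  H_1 = Z^2,  H_2 = Z.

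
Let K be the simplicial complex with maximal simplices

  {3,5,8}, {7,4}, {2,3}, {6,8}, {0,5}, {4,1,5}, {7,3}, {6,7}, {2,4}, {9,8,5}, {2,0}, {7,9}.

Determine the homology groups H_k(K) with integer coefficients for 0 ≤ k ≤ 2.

Take the total order 0 < 1 < 2 < 3 < 4 < 5 < 6 < 7 < 8 < 9 on the vertex set. Then K (dimension 2) consists of the simplices:

  0-simplices (10): [0], [1], [2], [3], [4], [5], [6], [7], [8], [9]
  1-simplices (17): [0,2], [0,5], [1,4], [1,5], [2,3], [2,4], [3,5], [3,7], [3,8], [4,5], [4,7], [5,8], [5,9], [6,7], [6,8], [7,9], [8,9]
  2-simplices (3): [1,4,5], [3,5,8], [5,8,9]

so the chain groups are C_0 ≅ Z^10, C_1 ≅ Z^17, C_2 ≅ Z^3.

∂_1: C_1 → C_0 sends each edge [p,q] (with p < q) to q − p. For instance
  ∂[2,3] = [3] − [2].
The 10×17 boundary matrix has rank 9 and Smith normal form diag(1,1,1,1,1,1,1,1,1).

Boundary ∂_2: C_2 → C_1 maps a triangle to the signed sum of its edges. For instance
  ∂[1,4,5] = [4,5] − [1,5] + [1,4],
  ∂[5,8,9] = [8,9] − [5,9] + [5,8].
The resulting 17×3 matrix has rank 3, and its Smith normal form has invariant factors (1,1,1).

Reading off H_k = ker ∂_k / im ∂_{k+1}:

  H_0: rank C_0 − rank ∂_1 = 10 − 9 = 1, and the invariant factors of ∂_1 are all 1, so H_0 = Z.
  H_1: rank ker ∂_1 − rank ∂_2 = (17 − 9) − 3 = 5, and the invariant factors of ∂_2 are all 1, so H_1 = Z^5.
  H_2: rank ker ∂_2 − rank ∂_3 = (3 − 3) − 0 = 0, and there is no ∂_3, so H_2 = 0.

As a check, the Euler characteristic is 10 − 17 + 3 = -4, which agrees with 1 − 5 + 0 = -4.

H_0 = Z,  H_1 = Z^5,  H_2 = 0.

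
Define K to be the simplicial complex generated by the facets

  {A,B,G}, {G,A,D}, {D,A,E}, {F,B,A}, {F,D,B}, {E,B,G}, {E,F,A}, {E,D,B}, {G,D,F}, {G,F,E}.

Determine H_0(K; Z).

Take the total order A < B < D < E < F < G on the vertex set. Then K (dimension 2) consists of the simplices:

  0-simplices (6): A, B, D, E, F, G
  1-simplices (15): AB, AD, AE, AF, AG, BD, BE, BF, BG, DE, DF, DG, EF, EG, FG
  2-simplices (10): ABF, ABG, ADE, ADG, AEF, BDE, BDF, BEG, DFG, EFG

giving chain groups C_0 ≅ Z^6, C_1 ≅ Z^15, C_2 ≅ Z^10.

Boundary ∂_1: C_1 → C_0 maps an edge to its endpoints' difference, ∂[p,q] = q − p. For instance
  ∂AD = D − A.
This gives a 6×15 integer matrix of rank 5; reducing to Smith normal form yields diagonal entries (1,1,1,1,1).

The boundary map ∂_2: C_2 → C_1 acts by ∂[p,q,r] = [q,r] − [p,r] + [p,q]. For instance
  ∂BDF = DF − BF + BD,
  ∂ABG = BG − AG + AB.
This gives a 15×10 integer matrix of rank 10; reducing to Smith normal form yields diagonal entries (1,1,1,1,1,1,1,1,1,2).

Reading off H_k = ker ∂_k / im ∂_{k+1}:

  H_0: rank C_0 − rank ∂_1 = 6 − 5 = 1, and the invariant factors of ∂_1 are all 1, so H_0 = Z.

H_0 ≅ Z.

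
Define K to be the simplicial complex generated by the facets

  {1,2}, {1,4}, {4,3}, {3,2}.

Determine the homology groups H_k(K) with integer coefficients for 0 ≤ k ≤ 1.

H_0 ≅ Z,  H_1 ≅ Z.

We work with the vertex ordering 1 < 2 < 3 < 4. The simplices of K, each written with vertices in increasing order, are:

  0-simplices (4): [1], [2], [3], [4]
  1-simplices (4): [1,2], [1,4], [2,3], [3,4]

Hence C_0 ≅ Z^4, C_1 ≅ Z^4.

Boundary ∂_1: C_1 → C_0 sends each edge [p,q] (with p < q) to q − p. For instance
  ∂[3,4] = [4] − [3].
This gives a 4×4 integer matrix of rank 3; reducing to Smith normal form yields diagonal entries (1,1,1).

From H_k ≅ ker(∂_k) / im(∂_{k+1}) we obtain:

  H_0: rank C_0 − rank ∂_1 = 4 − 3 = 1, and the invariant factors of ∂_1 are all 1, so H_0 = Z.
  H_1: rank ker ∂_1 − rank ∂_2 = (4 − 3) − 0 = 1, and there is no ∂_2, so H_1 = Z.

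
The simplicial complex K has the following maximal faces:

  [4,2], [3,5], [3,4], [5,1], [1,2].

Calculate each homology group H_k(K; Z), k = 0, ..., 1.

H_0 = Z,  H_1 = Z.

K has 5 vertices, 5 edges.
rank ∂_0 = 0, rank ∂_1 = 4 ⇒ b_0 = 5 − 0 − 4 = 1; all invariant factors of ∂_1 are 1 so no torsion. So H_0 = Z.
rank ∂_1 = 4, rank ∂_2 = 0 ⇒ b_1 = 5 − 4 − 0 = 1. So H_1 = Z.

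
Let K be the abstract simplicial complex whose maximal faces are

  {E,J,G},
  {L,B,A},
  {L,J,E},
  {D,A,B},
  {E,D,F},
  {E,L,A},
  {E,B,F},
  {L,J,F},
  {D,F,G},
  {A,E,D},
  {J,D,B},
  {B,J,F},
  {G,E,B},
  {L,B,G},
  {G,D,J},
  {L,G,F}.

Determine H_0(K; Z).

H_0 ≅ Z.

K has 8 vertices, 24 edges, 16 triangles.
rank ∂_0 = 0, rank ∂_1 = 7 ⇒ b_0 = 8 − 0 − 7 = 1; all invariant factors of ∂_1 are 1 so no torsion. So H_0 = Z.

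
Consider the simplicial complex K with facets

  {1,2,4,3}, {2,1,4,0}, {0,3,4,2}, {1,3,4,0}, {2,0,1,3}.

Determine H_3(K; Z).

H_3 = Z.

Fix the vertex order 0 < 1 < 2 < 3 < 4 and write every simplex with vertices in increasing order. Then dim K = 3 and the simplices of K are:

  0-simplices (5): [0], [1], [2], [3], [4]
  1-simplices (10): [0,1], [0,2], [0,3], [0,4], [1,2], [1,3], [1,4], [2,3], [2,4], [3,4]
  2-simplices (10): [0,1,2], [0,1,3], [0,1,4], [0,2,3], [0,2,4], [0,3,4], [1,2,3], [1,2,4], [1,3,4], [2,3,4]
  3-simplices (5): [0,1,2,3], [0,1,2,4], [0,1,3,4], [0,2,3,4], [1,2,3,4]

so the chain groups are C_0 ≅ Z^5, C_1 ≅ Z^10, C_2 ≅ Z^10, C_3 ≅ Z^5.

∂_1: C_1 → C_0 sends each edge [p,q] (with p < q) to q − p. For instance
  ∂[3,4] = [4] − [3].
As a 5×10 matrix over Z this has rank 4, with invariant factors (1,1,1,1).

The boundary map ∂_2: C_2 → C_1 acts by ∂[p,q,r] = [q,r] − [p,r] + [p,q]. For instance
  ∂[0,1,3] = [1,3] − [0,3] + [0,1],
  ∂[1,3,4] = [3,4] − [1,4] + [1,3].
The resulting 10×10 matrix has rank 6, and its Smith normal form has invariant factors (1,1,1,1,1,1).

∂_3: C_3 → C_2 sends each 3-simplex σ to the alternating sum Σ_i (−1)^i (σ with its i-th vertex removed). For instance
  ∂[0,1,2,3] = [1,2,3] − [0,2,3] + [0,1,3] − [0,1,2],
  ∂[0,1,3,4] = [1,3,4] − [0,3,4] + [0,1,4] − [0,1,3].
As a 10×5 matrix over Z this has rank 4, with invariant factors (1,1,1,1).

From H_k ≅ ker(∂_k) / im(∂_{k+1}) we obtain:

  H_3: rank ker ∂_3 − rank ∂_4 = (5 − 4) − 0 = 1, and there is no ∂_4, so H_3 ≅ Z.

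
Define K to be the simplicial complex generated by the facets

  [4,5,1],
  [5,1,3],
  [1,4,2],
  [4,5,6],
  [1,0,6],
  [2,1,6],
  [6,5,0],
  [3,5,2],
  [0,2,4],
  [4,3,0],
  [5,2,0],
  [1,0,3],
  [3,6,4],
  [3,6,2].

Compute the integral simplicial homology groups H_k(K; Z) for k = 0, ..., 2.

Order the vertices as 0 < 1 < 2 < 3 < 4 < 5 < 6. Listing each simplex with vertices in this order, K has dimension 2 with simplices:

  0-simplices (7): [0], [1], [2], [3], [4], [5], [6]
  1-simplices (21): [0,1], [0,2], [0,3], [0,4], [0,5], [0,6], [1,2], [1,3], [1,4], [1,5], [1,6], [2,3], [2,4], [2,5], [2,6], [3,4], [3,5], [3,6], [4,5], [4,6], [5,6]
  2-simplices (14): [0,1,3], [0,1,6], [0,2,4], [0,2,5], [0,3,4], [0,5,6], [1,2,4], [1,2,6], [1,3,5], [1,4,5], [2,3,5], [2,3,6], [3,4,6], [4,5,6]

so the chain groups are C_0 ≅ Z^7, C_1 ≅ Z^21, C_2 ≅ Z^14.

∂_1: C_1 → C_0 is given by ∂[p,q] = [q] − [p].
As a 7×21 matrix over Z this has rank 6, with invariant factors (1,1,1,1,1,1).

The boundary map ∂_2: C_2 → C_1 maps a triangle to the signed sum of its edges. For instance
  ∂[0,2,4] = [2,4] − [0,4] + [0,2],
  ∂[0,1,6] = [1,6] − [0,6] + [0,1].
The 21×14 boundary matrix has rank 13 and Smith normal form diag(1,1,1,1,1,1,1,1,1,1,1,1,1).

From H_k ≅ ker(∂_k) / im(∂_{k+1}) we obtain:

  H_0: rank C_0 − rank ∂_1 = 7 − 6 = 1, and the invariant factors of ∂_1 are all 1, so H_0 ≅ Z.
  H_1: rank ker ∂_1 − rank ∂_2 = (21 − 6) − 13 = 2, and the invariant factors of ∂_2 are all 1, so H_1 ≅ Z^2.
  H_2: rank ker ∂_2 − rank ∂_3 = (14 − 13) − 0 = 1, and there is no ∂_3, so H_2 ≅ Z.

(K is a triangulation of the torus T^2.)

H_0 = Z,  H_1 = Z^2,  H_2 = Z.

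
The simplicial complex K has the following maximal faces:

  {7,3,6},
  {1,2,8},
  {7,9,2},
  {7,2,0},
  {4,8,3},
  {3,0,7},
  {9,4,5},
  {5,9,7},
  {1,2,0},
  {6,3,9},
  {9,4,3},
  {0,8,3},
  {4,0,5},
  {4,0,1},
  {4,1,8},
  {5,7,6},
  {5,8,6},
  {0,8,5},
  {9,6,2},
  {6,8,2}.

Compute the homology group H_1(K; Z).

H_1 = Z ⊕ Z/2Z.

Order the vertices as 0 < 1 < 2 < 3 < 4 < 5 < 6 < 7 < 8 < 9. Listing each simplex with vertices in this order, K has dimension 2 with simplices:

  0-simplices (10): [0], [1], [2], [3], [4], [5], [6], [7], [8], [9]
  1-simplices (30): (30 of them)
  2-simplices (20): (20 of them)

so the chain groups are C_0 ≅ Z^10, C_1 ≅ Z^30, C_2 ≅ Z^20.

Boundary ∂_1: C_1 → C_0 sends each edge [p,q] (with p < q) to q − p. For instance
  ∂[6,8] = [8] − [6].
The 10×30 boundary matrix has rank 9 and Smith normal form diag(1,1,1,1,1,1,1,1,1).

∂_2: C_2 → C_1 maps a triangle to the signed sum of its edges. For instance
  ∂[0,4,5] = [4,5] − [0,5] + [0,4],
  ∂[5,6,8] = [6,8] − [5,8] + [5,6].
This gives a 30×20 integer matrix of rank 20; reducing to Smith normal form yields diagonal entries (1,1,1,1,1,1,1,1,1,1,1,1,1,1,1,1,1,1,1,2).

Computing H_k = (kernel of ∂_k) / (image of ∂_{k+1}):

  H_1: rank ker ∂_1 − rank ∂_2 = (30 − 9) − 20 = 1, and ∂_2 has invariant factor 2 > 1, so H_1 ≅ Z ⊕ Z/2Z.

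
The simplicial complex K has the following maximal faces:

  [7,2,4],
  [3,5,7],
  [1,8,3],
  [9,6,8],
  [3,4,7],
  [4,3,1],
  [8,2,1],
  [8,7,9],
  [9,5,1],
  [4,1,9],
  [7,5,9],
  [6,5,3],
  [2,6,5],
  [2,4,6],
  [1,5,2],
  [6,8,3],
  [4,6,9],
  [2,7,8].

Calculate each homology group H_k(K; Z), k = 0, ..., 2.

Order the vertices as 1 < 2 < 3 < 4 < 5 < 6 < 7 < 8 < 9. Listing each simplex with vertices in this order, K has dimension 2 with simplices:

  0-simplices (9): [1], [2], [3], [4], [5], [6], [7], [8], [9]
  1-simplices (27): (27 of them)
  2-simplices (18): [1,2,5], [1,2,8], [1,3,4], [1,3,8], [1,4,9], [1,5,9], [2,4,6], [2,4,7], [2,5,6], [2,7,8], [3,4,7], [3,5,6], [3,5,7], [3,6,8], [4,6,9], [5,7,9], [6,8,9], [7,8,9]

Hence C_0 ≅ Z^9, C_1 ≅ Z^27, C_2 ≅ Z^18.

∂_1: C_1 → C_0 maps an edge to its endpoints' difference, ∂[p,q] = q − p.
This gives a 9×27 integer matrix of rank 8; reducing to Smith normal form yields diagonal entries (1,1,1,1,1,1,1,1).

Boundary ∂_2: C_2 → C_1 acts by ∂[p,q,r] = [q,r] − [p,r] + [p,q]. For instance
  ∂[1,3,8] = [3,8] − [1,8] + [1,3],
  ∂[5,7,9] = [7,9] − [5,9] + [5,7].
This gives a 27×18 integer matrix of rank 17; reducing to Smith normal form yields diagonal entries (1,1,1,1,1,1,1,1,1,1,1,1,1,1,1,1,1).

Now H_k = ker ∂_k / im ∂_{k+1}, so:

  H_0: rank C_0 − rank ∂_1 = 9 − 8 = 1, and the invariant factors of ∂_1 are all 1, so H_0 = Z.
  H_1: rank ker ∂_1 − rank ∂_2 = (27 − 8) − 17 = 2, and the invariant factors of ∂_2 are all 1, so H_1 = Z^2.
  H_2: rank ker ∂_2 − rank ∂_3 = (18 − 17) − 0 = 1, and there is no ∂_3, so H_2 = Z.

H_0 ≅ Z,  H_1 ≅ Z^2,  H_2 ≅ Z.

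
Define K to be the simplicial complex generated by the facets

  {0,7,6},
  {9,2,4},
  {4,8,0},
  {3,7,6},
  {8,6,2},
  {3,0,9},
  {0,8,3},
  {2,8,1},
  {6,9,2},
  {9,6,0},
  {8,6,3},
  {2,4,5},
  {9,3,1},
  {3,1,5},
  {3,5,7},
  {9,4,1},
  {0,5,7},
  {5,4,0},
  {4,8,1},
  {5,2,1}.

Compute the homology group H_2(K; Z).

Fix the vertex order 0 < 1 < 2 < 3 < 4 < 5 < 6 < 7 < 8 < 9 and write every simplex with vertices in increasing order. Then dim K = 2 and the simplices of K are:

  0-simplices (10): [0], [1], [2], [3], [4], [5], [6], [7], [8], [9]
  1-simplices (30): (30 of them)
  2-simplices (20): (20 of them)

so the chain groups are C_0 ≅ Z^10, C_1 ≅ Z^30, C_2 ≅ Z^20.

∂_1: C_1 → C_0 maps an edge to its endpoints' difference, ∂[p,q] = q − p. For instance
  ∂[0,9] = [9] − [0].
This gives a 10×30 integer matrix of rank 9; reducing to Smith normal form yields diagonal entries (1,1,1,1,1,1,1,1,1).

Boundary ∂_2: C_2 → C_1 maps a triangle to the signed sum of its edges. For instance
  ∂[1,4,9] = [4,9] − [1,9] + [1,4],
  ∂[1,2,5] = [2,5] − [1,5] + [1,2].
As a 30×20 matrix over Z this has rank 20, with invariant factors (1,1,1,1,1,1,1,1,1,1,1,1,1,1,1,1,1,1,1,2).

Reading off H_k = ker ∂_k / im ∂_{k+1}:

  H_2: rank ker ∂_2 − rank ∂_3 = (20 − 20) − 0 = 0, and there is no ∂_3, so H_2 ≅ 0.

(K is a triangulation of the Klein bottle.)

H_2 = 0.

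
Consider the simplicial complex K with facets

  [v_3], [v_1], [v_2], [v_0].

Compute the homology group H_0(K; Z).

Order the vertices as v_0 < v_1 < v_2 < v_3. Listing each simplex with vertices in this order, K has dimension 0 with simplices:

  0-simplices (4): [v_0], [v_1], [v_2], [v_3]

so the chain groups are C_0 ≅ Z^4.

Computing H_k = (kernel of ∂_k) / (image of ∂_{k+1}):

  H_0: rank C_0 − rank ∂_1 = 4 − 0 = 4, and there is no ∂_1, so H_0 = Z^4.

H_0 = Z^4.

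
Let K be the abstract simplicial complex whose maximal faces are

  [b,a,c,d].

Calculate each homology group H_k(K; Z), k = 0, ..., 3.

H_0 ≅ Z,  H_1 = 0,  H_2 = 0,  H_3 = 0.

K has 4 vertices, 6 edges, 4 triangles, 1 3-simplex.
rank ∂_0 = 0, rank ∂_1 = 3 ⇒ b_0 = 4 − 0 − 3 = 1; all invariant factors of ∂_1 are 1 so no torsion. So H_0 = Z.
rank ∂_1 = 3, rank ∂_2 = 3 ⇒ b_1 = 6 − 3 − 3 = 0; all invariant factors of ∂_2 are 1 so no torsion. So H_1 = 0.
rank ∂_2 = 3, rank ∂_3 = 1 ⇒ b_2 = 4 − 3 − 1 = 0; all invariant factors of ∂_3 are 1 so no torsion. So H_2 = 0.
rank ∂_3 = 1, rank ∂_4 = 0 ⇒ b_3 = 1 − 1 − 0 = 0. So H_3 = 0.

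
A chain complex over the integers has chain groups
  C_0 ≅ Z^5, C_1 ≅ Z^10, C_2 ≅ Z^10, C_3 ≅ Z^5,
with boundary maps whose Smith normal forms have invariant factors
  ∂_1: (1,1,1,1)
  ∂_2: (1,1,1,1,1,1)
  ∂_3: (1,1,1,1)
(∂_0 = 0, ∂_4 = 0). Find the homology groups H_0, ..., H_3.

H_0 = Z,  H_1 = 0,  H_2 = 0,  H_3 = Z.

H_0: b_0 = 5 − 0 − 4 = 1; torsion from ∂_1 factors > 1: none. So H_0 = Z.
H_1: b_1 = 10 − 4 − 6 = 0; torsion from ∂_2 factors > 1: none. So H_1 = 0.
H_2: b_2 = 10 − 6 − 4 = 0; torsion from ∂_3 factors > 1: none. So H_2 = 0.
H_3: b_3 = 5 − 4 − 0 = 1; torsion from ∂_4 factors > 1: none. So H_3 = Z.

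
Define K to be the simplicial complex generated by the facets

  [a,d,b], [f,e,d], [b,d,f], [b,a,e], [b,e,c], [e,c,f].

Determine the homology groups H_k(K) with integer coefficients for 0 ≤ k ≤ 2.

H_0 = Z,  H_1 = Z,  H_2 = 0.

Fix the vertex order a < b < c < d < e < f and write every simplex with vertices in increasing order. Then dim K = 2 and the simplices of K are:

  0-simplices (6): a, b, c, d, e, f
  1-simplices (12): ab, ad, ae, bc, bd, be, bf, ce, cf, de, df, ef
  2-simplices (6): abd, abe, bce, bdf, cef, def

so the chain groups are C_0 ≅ Z^6, C_1 ≅ Z^12, C_2 ≅ Z^6.

Boundary ∂_1: C_1 → C_0 is given by ∂[p,q] = [q] − [p].
As a 6×12 matrix over Z this has rank 5, with invariant factors (1,1,1,1,1).

Boundary ∂_2: C_2 → C_1 acts by ∂[p,q,r] = [q,r] − [p,r] + [p,q]. For instance
  ∂bdf = df − bf + bd,
  ∂def = ef − df + de.
As a 12×6 matrix over Z this has rank 6, with invariant factors (1,1,1,1,1,1).

Reading off H_k = ker ∂_k / im ∂_{k+1}:

  H_0: rank C_0 − rank ∂_1 = 6 − 5 = 1, and the invariant factors of ∂_1 are all 1, so H_0 ≅ Z.
  H_1: rank ker ∂_1 − rank ∂_2 = (12 − 5) − 6 = 1, and the invariant factors of ∂_2 are all 1, so H_1 ≅ Z.
  H_2: rank ker ∂_2 − rank ∂_3 = (6 − 6) − 0 = 0, and there is no ∂_3, so H_2 ≅ 0.

As a check, the Euler characteristic is 6 − 12 + 6 = 0, which agrees with 1 − 1 + 0 = 0.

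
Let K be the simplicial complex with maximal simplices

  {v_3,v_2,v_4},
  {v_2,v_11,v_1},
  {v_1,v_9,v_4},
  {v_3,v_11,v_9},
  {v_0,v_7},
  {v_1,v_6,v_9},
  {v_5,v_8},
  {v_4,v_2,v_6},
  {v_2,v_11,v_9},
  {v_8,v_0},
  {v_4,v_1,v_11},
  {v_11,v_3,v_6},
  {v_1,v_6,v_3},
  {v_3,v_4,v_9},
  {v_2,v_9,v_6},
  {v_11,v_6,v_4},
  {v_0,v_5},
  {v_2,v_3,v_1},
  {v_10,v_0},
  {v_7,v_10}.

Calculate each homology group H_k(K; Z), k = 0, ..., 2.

H_0 ≅ Z^2,  H_1 ≅ Z^4,  H_2 ≅ Z.

Take the total order v_0 < v_1 < v_2 < v_3 < v_4 < v_5 < v_6 < v_7 < v_8 < v_9 < v_10 < v_11 on the vertex set. Then K (dimension 2) consists of the simplices:

  0-simplices (12): [v_0], [v_1], [v_2], [v_3], [v_4], [v_5], [v_6], [v_7], [v_8], [v_9], [v_10], [v_11]
  1-simplices (27): (27 of them)
  2-simplices (14): (14 of them)

so the chain groups are C_0 ≅ Z^12, C_1 ≅ Z^27, C_2 ≅ Z^14.

Boundary ∂_1: C_1 → C_0 is given by ∂[p,q] = [q] − [p]. For instance
  ∂[v_9,v_11] = [v_11] − [v_9].
The 12×27 boundary matrix has rank 10 and Smith normal form diag(1,1,1,1,1,1,1,1,1,1).

Boundary ∂_2: C_2 → C_1 acts by ∂[p,q,r] = [q,r] − [p,r] + [p,q]. For instance
  ∂[v_1,v_4,v_9] = [v_4,v_9] − [v_1,v_9] + [v_1,v_4],
  ∂[v_1,v_3,v_6] = [v_3,v_6] − [v_1,v_6] + [v_1,v_3].
This gives a 27×14 integer matrix of rank 13; reducing to Smith normal form yields diagonal entries (1,1,1,1,1,1,1,1,1,1,1,1,1).

Now H_k = ker ∂_k / im ∂_{k+1}, so:

  H_0: rank C_0 − rank ∂_1 = 12 − 10 = 2, and the invariant factors of ∂_1 are all 1, so H_0 ≅ Z^2.
  H_1: rank ker ∂_1 − rank ∂_2 = (27 − 10) − 13 = 4, and the invariant factors of ∂_2 are all 1, so H_1 ≅ Z^4.
  H_2: rank ker ∂_2 − rank ∂_3 = (14 − 13) − 0 = 1, and there is no ∂_3, so H_2 ≅ Z.

As a check, the Euler characteristic is 12 − 27 + 14 = -1, which agrees with 2 − 4 + 1 = -1.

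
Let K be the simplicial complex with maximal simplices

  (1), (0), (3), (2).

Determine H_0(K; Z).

H_0 = Z^4.

K has 4 vertices.
rank ∂_0 = 0, rank ∂_1 = 0 ⇒ b_0 = 4 − 0 − 0 = 4. So H_0 = Z^4.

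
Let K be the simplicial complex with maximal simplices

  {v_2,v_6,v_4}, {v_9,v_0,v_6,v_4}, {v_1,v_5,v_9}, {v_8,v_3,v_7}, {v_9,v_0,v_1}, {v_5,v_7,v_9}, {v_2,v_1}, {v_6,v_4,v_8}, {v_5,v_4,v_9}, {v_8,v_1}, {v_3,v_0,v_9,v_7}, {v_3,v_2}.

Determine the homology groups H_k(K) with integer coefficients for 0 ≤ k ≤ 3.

H_0 = Z,  H_1 = Z^4,  H_2 = 0,  H_3 = 0.

Take the total order v_0 < v_1 < v_2 < v_3 < v_4 < v_5 < v_6 < v_7 < v_8 < v_9 on the vertex set. Then K (dimension 3) consists of the simplices:

  0-simplices (10): [v_0], [v_1], [v_2], [v_3], [v_4], [v_5], [v_6], [v_7], [v_8], [v_9]
  1-simplices (26): (26 of them)
  2-simplices (15): (15 of them)
  3-simplices (2): [v_0,v_3,v_7,v_9], [v_0,v_4,v_6,v_9]

so the chain groups are C_0 ≅ Z^10, C_1 ≅ Z^26, C_2 ≅ Z^15, C_3 ≅ Z^2.

Boundary ∂_1: C_1 → C_0 sends each edge [p,q] (with p < q) to q − p.
The resulting 10×26 matrix has rank 9, and its Smith normal form has invariant factors (1,1,1,1,1,1,1,1,1).

The boundary map ∂_2: C_2 → C_1 acts by ∂[p,q,r] = [q,r] − [p,r] + [p,q]. For instance
  ∂[v_0,v_6,v_9] = [v_6,v_9] − [v_0,v_9] + [v_0,v_6],
  ∂[v_0,v_3,v_7] = [v_3,v_7] − [v_0,v_7] + [v_0,v_3].
The 26×15 boundary matrix has rank 13 and Smith normal form diag(1,1,1,1,1,1,1,1,1,1,1,1,1).

∂_3: C_3 → C_2 sends each 3-simplex σ to the alternating sum Σ_i (−1)^i (σ with its i-th vertex removed). For instance
  ∂[v_0,v_4,v_6,v_9] = [v_4,v_6,v_9] − [v_0,v_6,v_9] + [v_0,v_4,v_9] − [v_0,v_4,v_6],
  ∂[v_0,v_3,v_7,v_9] = [v_3,v_7,v_9] − [v_0,v_7,v_9] + [v_0,v_3,v_9] − [v_0,v_3,v_7].
The resulting 15×2 matrix has rank 2, and its Smith normal form has invariant factors (1,1).

From H_k ≅ ker(∂_k) / im(∂_{k+1}) we obtain:

  H_0: rank C_0 − rank ∂_1 = 10 − 9 = 1, and the invariant factors of ∂_1 are all 1, so H_0 = Z.
  H_1: rank ker ∂_1 − rank ∂_2 = (26 − 9) − 13 = 4, and the invariant factors of ∂_2 are all 1, so H_1 = Z^4.
  H_2: rank ker ∂_2 − rank ∂_3 = (15 − 13) − 2 = 0, and the invariant factors of ∂_3 are all 1, so H_2 = 0.
  H_3: rank ker ∂_3 − rank ∂_4 = (2 − 2) − 0 = 0, and there is no ∂_4, so H_3 = 0.

As a check, the Euler characteristic is 10 − 26 + 15 − 2 = -3, which agrees with 1 − 4 + 0 − 0 = -3.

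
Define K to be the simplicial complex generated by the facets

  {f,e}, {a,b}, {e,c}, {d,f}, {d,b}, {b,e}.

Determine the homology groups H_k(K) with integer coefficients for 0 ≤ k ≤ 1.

H_0 = Z,  H_1 = Z.

Fix the vertex order a < b < c < d < e < f and write every simplex with vertices in increasing order. Then dim K = 1 and the simplices of K are:

  0-simplices (6): a, b, c, d, e, f
  1-simplices (6): ab, bd, be, ce, df, ef

so the chain groups are C_0 ≅ Z^6, C_1 ≅ Z^6.

The boundary map ∂_1: C_1 → C_0 sends each edge [p,q] (with p < q) to q − p.
The 6×6 boundary matrix has rank 5 and Smith normal form diag(1,1,1,1,1).

From H_k ≅ ker(∂_k) / im(∂_{k+1}) we obtain:

  H_0: rank C_0 − rank ∂_1 = 6 − 5 = 1, and the invariant factors of ∂_1 are all 1, so H_0 ≅ Z.
  H_1: rank ker ∂_1 − rank ∂_2 = (6 − 5) − 0 = 1, and there is no ∂_2, so H_1 ≅ Z.

As a check, the Euler characteristic is 6 − 6 = 0, which agrees with 1 − 1 = 0.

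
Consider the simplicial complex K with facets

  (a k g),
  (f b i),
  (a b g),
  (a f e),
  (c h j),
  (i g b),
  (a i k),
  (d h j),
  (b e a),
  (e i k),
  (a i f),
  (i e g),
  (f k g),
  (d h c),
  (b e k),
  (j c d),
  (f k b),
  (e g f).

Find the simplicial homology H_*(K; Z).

K has 11 vertices, 27 edges, 18 triangles.
rank ∂_0 = 0, rank ∂_1 = 9 ⇒ b_0 = 11 − 0 − 9 = 2; all invariant factors of ∂_1 are 1 so no torsion. So H_0 ≅ Z^2.
rank ∂_1 = 9, rank ∂_2 = 16 ⇒ b_1 = 27 − 9 − 16 = 2; all invariant factors of ∂_2 are 1 so no torsion. So H_1 ≅ Z^2.
rank ∂_2 = 16, rank ∂_3 = 0 ⇒ b_2 = 18 − 16 − 0 = 2. So H_2 ≅ Z^2.

H_0 ≅ Z^2,  H_1 ≅ Z^2,  H_2 ≅ Z^2.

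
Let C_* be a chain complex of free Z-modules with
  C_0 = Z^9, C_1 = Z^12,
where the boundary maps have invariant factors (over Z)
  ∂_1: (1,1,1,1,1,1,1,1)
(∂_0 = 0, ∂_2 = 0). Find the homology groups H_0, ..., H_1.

H_0: b_0 = 9 − 0 − 8 = 1; torsion from ∂_1 factors > 1: none. So H_0 ≅ Z.
H_1: b_1 = 12 − 8 − 0 = 4; torsion from ∂_2 factors > 1: none. So H_1 ≅ Z^4.

H_0 ≅ Z,  H_1 ≅ Z^4.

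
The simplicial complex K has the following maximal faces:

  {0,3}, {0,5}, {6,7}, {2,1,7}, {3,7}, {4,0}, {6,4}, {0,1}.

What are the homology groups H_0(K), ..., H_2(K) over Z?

We work with the vertex ordering 0 < 1 < 2 < 3 < 4 < 5 < 6 < 7. The simplices of K, each written with vertices in increasing order, are:

  0-simplices (8): [0], [1], [2], [3], [4], [5], [6], [7]
  1-simplices (10): [0,1], [0,3], [0,4], [0,5], [1,2], [1,7], [2,7], [3,7], [4,6], [6,7]
  2-simplices (1): [1,2,7]

Hence C_0 ≅ Z^8, C_1 ≅ Z^10, C_2 ≅ Z^1.

The boundary map ∂_1: C_1 → C_0 is given by ∂[p,q] = [q] − [p]. For instance
  ∂[0,4] = [4] − [0].
The 8×10 boundary matrix has rank 7 and Smith normal form diag(1,1,1,1,1,1,1).

∂_2: C_2 → C_1 acts by ∂[p,q,r] = [q,r] − [p,r] + [p,q]. For instance
  ∂[1,2,7] = [2,7] − [1,7] + [1,2].
This gives a 10×1 integer matrix of rank 1; reducing to Smith normal form yields diagonal entries (1).

Computing H_k = (kernel of ∂_k) / (image of ∂_{k+1}):

  H_0: rank C_0 − rank ∂_1 = 8 − 7 = 1, and the invariant factors of ∂_1 are all 1, so H_0 ≅ Z.
  H_1: rank ker ∂_1 − rank ∂_2 = (10 − 7) − 1 = 2, and the invariant factors of ∂_2 are all 1, so H_1 ≅ Z^2.
  H_2: rank ker ∂_2 − rank ∂_3 = (1 − 1) − 0 = 0, and there is no ∂_3, so H_2 ≅ 0.

As a check, the Euler characteristic is 8 − 10 + 1 = -1, which agrees with 1 − 2 + 0 = -1.

H_0 = Z,  H_1 = Z^2,  H_2 = 0.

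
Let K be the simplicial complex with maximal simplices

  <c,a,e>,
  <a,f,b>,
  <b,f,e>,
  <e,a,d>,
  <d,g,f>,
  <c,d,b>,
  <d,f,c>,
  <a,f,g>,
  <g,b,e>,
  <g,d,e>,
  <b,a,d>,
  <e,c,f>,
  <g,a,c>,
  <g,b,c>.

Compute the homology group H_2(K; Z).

H_2 = Z.

Order the vertices as a < b < c < d < e < f < g. Listing each simplex with vertices in this order, K has dimension 2 with simplices:

  0-simplices (7): a, b, c, d, e, f, g
  1-simplices (21): ab, ac, ad, ae, af, ag, bc, bd, be, bf, bg, cd, ce, cf, cg, de, df, dg, ef, eg, fg
  2-simplices (14): abd, abf, ace, acg, ade, afg, bcd, bcg, bef, beg, cdf, cef, deg, dfg

Hence C_0 ≅ Z^7, C_1 ≅ Z^21, C_2 ≅ Z^14.

Boundary ∂_1: C_1 → C_0 sends each edge [p,q] (with p < q) to q − p. For instance
  ∂af = f − a.
This gives a 7×21 integer matrix of rank 6; reducing to Smith normal form yields diagonal entries (1,1,1,1,1,1).

Boundary ∂_2: C_2 → C_1 sends each 2-simplex [p,q,r] to [q,r] − [p,r] + [p,q]. For instance
  ∂ade = de − ae + ad,
  ∂ace = ce − ae + ac.
The 21×14 boundary matrix has rank 13 and Smith normal form diag(1,1,1,1,1,1,1,1,1,1,1,1,1).

Now H_k = ker ∂_k / im ∂_{k+1}, so:

  H_2: rank ker ∂_2 − rank ∂_3 = (14 − 13) − 0 = 1, and there is no ∂_3, so H_2 = Z.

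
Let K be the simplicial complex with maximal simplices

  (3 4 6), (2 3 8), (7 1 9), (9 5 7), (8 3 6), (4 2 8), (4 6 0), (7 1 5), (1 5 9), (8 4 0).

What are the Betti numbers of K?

Fix the vertex order 0 < 1 < 2 < 3 < 4 < 5 < 6 < 7 < 8 < 9 and write every simplex with vertices in increasing order. Then dim K = 2 and the simplices of K are:

  0-simplices (10): [0], [1], [2], [3], [4], [5], [6], [7], [8], [9]
  1-simplices (18): [0,4], [0,6], [0,8], [1,5], [1,7], [1,9], [2,3], [2,4], [2,8], [3,4], [3,6], [3,8], [4,6], [4,8], [5,7], [5,9], [6,8], [7,9]
  2-simplices (10): [0,4,6], [0,4,8], [1,5,7], [1,5,9], [1,7,9], [2,3,8], [2,4,8], [3,4,6], [3,6,8], [5,7,9]

giving chain groups C_0 ≅ Z^10, C_1 ≅ Z^18, C_2 ≅ Z^10.

The boundary map ∂_1: C_1 → C_0 is given by ∂[p,q] = [q] − [p].
As a 10×18 matrix over Z this has rank 8, with invariant factors (1,1,1,1,1,1,1,1).

The boundary map ∂_2: C_2 → C_1 sends each 2-simplex [p,q,r] to [q,r] − [p,r] + [p,q]. For instance
  ∂[1,5,7] = [5,7] − [1,7] + [1,5],
  ∂[0,4,6] = [4,6] − [0,6] + [0,4].
As a 18×10 matrix over Z this has rank 9, with invariant factors (1,1,1,1,1,1,1,1,1).

Computing H_k = (kernel of ∂_k) / (image of ∂_{k+1}):

  H_0: rank C_0 − rank ∂_1 = 10 − 8 = 2, and the invariant factors of ∂_1 are all 1, so H_0 = Z^2.
  H_1: rank ker ∂_1 − rank ∂_2 = (18 − 8) − 9 = 1, and the invariant factors of ∂_2 are all 1, so H_1 = Z.
  H_2: rank ker ∂_2 − rank ∂_3 = (10 − 9) − 0 = 1, and there is no ∂_3, so H_2 = Z.

Hence the Betti numbers are b_0 = 2, b_1 = 1, b_2 = 1.

b_0 = 2, b_1 = 1, b_2 = 1.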